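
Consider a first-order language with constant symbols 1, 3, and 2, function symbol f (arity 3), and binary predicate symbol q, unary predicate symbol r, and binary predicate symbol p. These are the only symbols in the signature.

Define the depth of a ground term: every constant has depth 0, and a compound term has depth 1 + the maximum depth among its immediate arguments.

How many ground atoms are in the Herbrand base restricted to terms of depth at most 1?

First count ground terms of depth ≤ 1.
Let N_k = |{terms of depth ≤ k}|. Then N_0 = 3 and N_k = 3 + N_{k-1}^3 for k ≥ 1 (one summand per function symbol, arity giving the exponent).
N_0 = 3
N_1 = 3 + 3^3 = 30
So |H| = 30.
Each predicate of arity r yields |H|^r ground atoms (one per choice of an r-tuple from H):
  q: 30^2 = 900;  r: 30;  p: 30^2 = 900
Total ground atoms: 900 + 30 + 900 = 1830.

1830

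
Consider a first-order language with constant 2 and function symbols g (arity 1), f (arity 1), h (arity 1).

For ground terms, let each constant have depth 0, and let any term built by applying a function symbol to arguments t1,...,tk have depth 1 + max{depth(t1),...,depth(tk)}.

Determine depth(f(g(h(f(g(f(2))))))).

depth(f(2)) = 1 + depth(2) = 1 + 0 = 1
depth(g(f(2))) = 1 + depth(f(2)) = 1 + 1 = 2
depth(f(g(f(2)))) = 1 + depth(g(f(2))) = 1 + 2 = 3
depth(h(f(g(f(2))))) = 1 + depth(f(g(f(2)))) = 1 + 3 = 4
depth(g(h(f(g(f(2)))))) = 1 + depth(h(f(g(f(2))))) = 1 + 4 = 5
depth(f(g(h(f(g(f(2))))))) = 1 + depth(g(h(f(g(f(2)))))) = 1 + 5 = 6

6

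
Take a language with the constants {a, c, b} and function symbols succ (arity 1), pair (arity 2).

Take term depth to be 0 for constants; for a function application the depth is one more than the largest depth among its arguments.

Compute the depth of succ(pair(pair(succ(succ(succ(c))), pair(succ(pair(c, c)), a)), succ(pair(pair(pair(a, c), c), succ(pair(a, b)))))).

6

depth(succ(c)) = 1 + depth(c) = 1 + 0 = 1
depth(succ(succ(c))) = 1 + depth(succ(c)) = 1 + 1 = 2
depth(succ(succ(succ(c)))) = 1 + depth(succ(succ(c))) = 1 + 2 = 3
depth(pair(c, c)) = 1 + max(0, 0) = 1
depth(succ(pair(c, c))) = 1 + depth(pair(c, c)) = 1 + 1 = 2
depth(pair(succ(pair(c, c)), a)) = 1 + max(2, 0) = 3
depth(pair(succ(succ(succ(c))), pair(succ(pair(c, c)), a))) = 1 + max(3, 3) = 4
depth(pair(a, c)) = 1 + max(0, 0) = 1
depth(pair(pair(a, c), c)) = 1 + max(1, 0) = 2
depth(pair(a, b)) = 1 + max(0, 0) = 1
depth(succ(pair(a, b))) = 1 + depth(pair(a, b)) = 1 + 1 = 2
depth(pair(pair(pair(a, c), c), succ(pair(a, b)))) = 1 + max(2, 2) = 3
depth(succ(pair(pair(pair(a, c), c), succ(pair(a, b))))) = 1 + depth(pair(pair(pair(a, c), c), succ(pair(a, b)))) = 1 + 3 = 4
depth(pair(pair(succ(succ(succ(c))), pair(succ(pair(c, c)), a)), succ(pair(pair(pair(a, c), c), succ(pair(a, b)))))) = 1 + max(4, 4) = 5
depth(succ(pair(pair(succ(succ(succ(c))), pair(succ(pair(c, c)), a)), succ(pair(pair(pair(a, c), c), succ(pair(a, b))))))) = 1 + depth(pair(pair(succ(succ(succ(c))), pair(succ(pair(c, c)), a)), succ(pair(pair(pair(a, c), c), succ(pair(a, b)))))) = 1 + 5 = 6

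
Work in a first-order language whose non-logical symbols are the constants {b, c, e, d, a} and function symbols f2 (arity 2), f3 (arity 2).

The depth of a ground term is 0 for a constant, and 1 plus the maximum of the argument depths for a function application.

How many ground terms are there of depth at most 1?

55

Count level by level. With function symbols f2/2, f3/2, the terms of depth ≤ k are the 5 constants together with each function applied to depth-≤(k−1) tuples, so N_k = 5 + N_{k-1}^2 + N_{k-1}^2.
N_0 = 5
N_1 = 5 + 5^2 + 5^2 = 55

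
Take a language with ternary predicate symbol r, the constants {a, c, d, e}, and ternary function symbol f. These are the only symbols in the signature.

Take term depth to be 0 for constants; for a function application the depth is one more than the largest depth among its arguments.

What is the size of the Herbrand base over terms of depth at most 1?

First count ground terms of depth ≤ 1.
Count level by level. With function symbols f/3, the terms of depth ≤ k are the 4 constants together with each function applied to depth-≤(k−1) tuples, so N_k = 4 + N_{k-1}^3.
N_0 = 4
N_1 = 4 + 4^3 = 68
So |H| = 68.
Each predicate of arity r yields |H|^r ground atoms (one per choice of an r-tuple from H):
  r: 68^3 = 314432
Total ground atoms: 314432.

314432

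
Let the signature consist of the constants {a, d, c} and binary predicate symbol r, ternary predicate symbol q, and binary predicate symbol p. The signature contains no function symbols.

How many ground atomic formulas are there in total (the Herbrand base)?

With no function symbols, the Herbrand universe is just the 3 constants.
Ground atoms per predicate: r: 3^2 = 9, q: 3^3 = 27, p: 3^2 = 9.
Herbrand base size = 9 + 27 + 9 = 45.

45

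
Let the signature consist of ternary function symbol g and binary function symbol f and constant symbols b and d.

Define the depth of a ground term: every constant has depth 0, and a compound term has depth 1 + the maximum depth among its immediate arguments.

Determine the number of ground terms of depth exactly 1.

12

Let N_k count ground terms of depth at most k. Each non-constant term of depth ≤ k is some function symbol applied to depth-≤(k−1) arguments, giving N_k = 2 + N_{k-1}^3 + N_{k-1}^2.
N_0 = 2
N_1 = 2 + 2^3 + 2^2 = 14
Terms of depth exactly 1: N_1 − N_0 = 14 − 2 = 12.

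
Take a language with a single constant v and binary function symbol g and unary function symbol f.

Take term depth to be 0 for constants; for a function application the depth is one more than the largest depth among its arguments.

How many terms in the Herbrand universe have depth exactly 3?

Let N_k = |{terms of depth ≤ k}|. Then N_0 = 1 and N_k = 1 + N_{k-1}^2 + N_{k-1} for k ≥ 1 (one summand per function symbol, arity giving the exponent).
N_0 = 1
N_1 = 1 + 1^2 + 1 = 3
N_2 = 1 + 3^2 + 3 = 13
N_3 = 1 + 13^2 + 13 = 183
Terms of depth exactly 3: N_3 − N_2 = 183 − 13 = 170.

170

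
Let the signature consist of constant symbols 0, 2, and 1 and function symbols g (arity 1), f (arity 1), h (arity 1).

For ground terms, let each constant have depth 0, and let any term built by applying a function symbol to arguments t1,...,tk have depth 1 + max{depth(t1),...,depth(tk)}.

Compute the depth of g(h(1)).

depth(h(1)) = 1 + depth(1) = 1 + 0 = 1
depth(g(h(1))) = 1 + depth(h(1)) = 1 + 1 = 2

2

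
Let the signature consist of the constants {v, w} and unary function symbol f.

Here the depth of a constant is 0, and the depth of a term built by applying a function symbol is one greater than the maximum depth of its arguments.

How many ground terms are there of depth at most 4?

10

Let N_k count ground terms of depth at most k. Each non-constant term of depth ≤ k is some function symbol applied to depth-≤(k−1) arguments, giving N_k = 2 + N_{k-1}.
N_0 = 2
N_1 = 2 + 2 = 4
N_2 = 2 + 4 = 6
N_3 = 2 + 6 = 8
N_4 = 2 + 8 = 10
Explicitly: v, w, f(v), f(w), f(f(v)), f(f(w)), f(f(f(v))), f(f(f(w))), f(f(f(f(v)))), f(f(f(f(w)))).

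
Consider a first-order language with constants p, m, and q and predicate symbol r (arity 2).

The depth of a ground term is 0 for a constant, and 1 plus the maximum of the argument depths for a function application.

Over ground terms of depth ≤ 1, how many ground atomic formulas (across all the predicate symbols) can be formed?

9

First count ground terms of depth ≤ 1.
With no function symbols every ground term is a constant, so there are exactly 3 ground terms at every depth bound.
N_0 = 3
N_1 = 3
So |H| = 3.
Ground atoms are formed by filling each argument slot of a predicate with a term from H, so an r-ary predicate gives |H|^r atoms:
  r: 3^2 = 9
Total ground atoms: 9.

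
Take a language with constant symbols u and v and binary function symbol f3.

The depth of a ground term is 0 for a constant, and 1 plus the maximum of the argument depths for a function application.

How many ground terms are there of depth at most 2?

38

Write N_k for the number of ground terms of depth ≤ k. A term of depth ≤ k is either a constant or a function symbol applied to arguments of depth ≤ k−1, so N_k = 2 + N_{k-1}^2.
N_0 = 2
N_1 = 2 + 2^2 = 6
N_2 = 2 + 6^2 = 38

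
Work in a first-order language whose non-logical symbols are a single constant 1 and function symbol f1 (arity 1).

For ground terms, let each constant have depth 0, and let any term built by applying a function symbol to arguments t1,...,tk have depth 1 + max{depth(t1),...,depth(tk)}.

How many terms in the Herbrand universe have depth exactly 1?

Let N_k = |{terms of depth ≤ k}|. Then N_0 = 1 and N_k = 1 + N_{k-1} for k ≥ 1 (one summand per function symbol, arity giving the exponent).
N_0 = 1
N_1 = 1 + 1 = 2
Terms of depth exactly 1: N_1 − N_0 = 2 − 1 = 1.

1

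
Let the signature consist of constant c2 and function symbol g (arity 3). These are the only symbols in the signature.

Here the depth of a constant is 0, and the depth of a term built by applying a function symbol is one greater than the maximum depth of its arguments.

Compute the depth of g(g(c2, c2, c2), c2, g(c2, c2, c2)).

depth(g(c2, c2, c2)) = 1 + max(0, 0, 0) = 1
depth(g(g(c2, c2, c2), c2, g(c2, c2, c2))) = 1 + max(1, 0, 1) = 2

2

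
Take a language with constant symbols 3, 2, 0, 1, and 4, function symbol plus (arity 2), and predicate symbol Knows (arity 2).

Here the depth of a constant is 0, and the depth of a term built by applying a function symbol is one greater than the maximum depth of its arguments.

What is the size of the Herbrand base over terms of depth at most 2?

First count ground terms of depth ≤ 2.
Let N_k = |{terms of depth ≤ k}|. Then N_0 = 5 and N_k = 5 + N_{k-1}^2 for k ≥ 1 (one summand per function symbol, arity giving the exponent).
N_0 = 5
N_1 = 5 + 5^2 = 30
N_2 = 5 + 30^2 = 905
So |H| = 905.
Ground atoms are formed by filling each argument slot of a predicate with a term from H, so an r-ary predicate gives |H|^r atoms:
  Knows: 905^2 = 819025
Total ground atoms: 819025.

819025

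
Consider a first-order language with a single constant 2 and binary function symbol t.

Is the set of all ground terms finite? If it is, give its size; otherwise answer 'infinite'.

The signature has at least one function symbol (t, arity 2) and at least one constant (2).
Iterating t gives infinitely many distinct ground terms: 2, t(2, 2), t(t(2, 2), t(2, 2)), ...
So the Herbrand universe is infinite.

infinite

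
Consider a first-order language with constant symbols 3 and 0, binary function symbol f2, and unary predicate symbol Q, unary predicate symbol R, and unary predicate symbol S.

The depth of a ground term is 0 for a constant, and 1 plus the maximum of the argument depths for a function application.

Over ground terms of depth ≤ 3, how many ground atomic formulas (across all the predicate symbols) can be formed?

4338

First count ground terms of depth ≤ 3.
Let N_k = |{terms of depth ≤ k}|. Then N_0 = 2 and N_k = 2 + N_{k-1}^2 for k ≥ 1 (one summand per function symbol, arity giving the exponent).
N_0 = 2
N_1 = 2 + 2^2 = 6
N_2 = 2 + 6^2 = 38
N_3 = 2 + 38^2 = 1446
So |H| = 1446.
Ground atoms are formed by filling each argument slot of a predicate with a term from H, so an r-ary predicate gives |H|^r atoms:
  Q: 1446;  R: 1446;  S: 1446
Total ground atoms: 1446 + 1446 + 1446 = 4338.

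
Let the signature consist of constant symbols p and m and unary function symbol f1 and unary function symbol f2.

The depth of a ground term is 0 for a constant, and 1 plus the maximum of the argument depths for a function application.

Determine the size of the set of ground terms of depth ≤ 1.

6

Let N_k = |{terms of depth ≤ k}|. Then N_0 = 2 and N_k = 2 + N_{k-1} + N_{k-1} for k ≥ 1 (one summand per function symbol, arity giving the exponent).
N_0 = 2
N_1 = 2 + 2 + 2 = 6
Explicitly: p, m, f1(p), f1(m), f2(p), f2(m).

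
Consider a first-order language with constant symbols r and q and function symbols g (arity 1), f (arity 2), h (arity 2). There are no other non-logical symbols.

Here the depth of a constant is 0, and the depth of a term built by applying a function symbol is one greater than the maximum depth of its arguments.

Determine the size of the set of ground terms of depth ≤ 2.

Let N_k count ground terms of depth at most k. Each non-constant term of depth ≤ k is some function symbol applied to depth-≤(k−1) arguments, giving N_k = 2 + N_{k-1} + N_{k-1}^2 + N_{k-1}^2.
N_0 = 2
N_1 = 2 + 2 + 2^2 + 2^2 = 12
N_2 = 2 + 12 + 12^2 + 12^2 = 302

302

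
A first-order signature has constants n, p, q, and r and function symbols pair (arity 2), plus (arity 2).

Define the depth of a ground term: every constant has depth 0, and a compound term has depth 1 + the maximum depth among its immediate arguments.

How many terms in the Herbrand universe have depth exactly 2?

2560

Write N_k for the number of ground terms of depth ≤ k. A term of depth ≤ k is either a constant or a function symbol applied to arguments of depth ≤ k−1, so N_k = 4 + N_{k-1}^2 + N_{k-1}^2.
N_0 = 4
N_1 = 4 + 4^2 + 4^2 = 36
N_2 = 4 + 36^2 + 36^2 = 2596
Terms of depth exactly 2: N_2 − N_1 = 2596 − 36 = 2560.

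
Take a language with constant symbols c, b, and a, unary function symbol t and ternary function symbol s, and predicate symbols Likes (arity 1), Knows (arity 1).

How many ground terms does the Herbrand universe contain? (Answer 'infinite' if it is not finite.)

The signature has at least one function symbol (t, arity 1) and at least one constant (c).
Iterating t gives infinitely many distinct ground terms: c, t(c), t(t(c)), ...
So the Herbrand universe is infinite.

infinite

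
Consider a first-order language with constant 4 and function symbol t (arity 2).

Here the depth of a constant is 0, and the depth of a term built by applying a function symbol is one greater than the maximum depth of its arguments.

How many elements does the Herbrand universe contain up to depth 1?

Count level by level. With function symbols t/2, the terms of depth ≤ k are the 1 constant together with each function applied to depth-≤(k−1) tuples, so N_k = 1 + N_{k-1}^2.
N_0 = 1
N_1 = 1 + 1^2 = 2
Explicitly: 4, t(4, 4).

2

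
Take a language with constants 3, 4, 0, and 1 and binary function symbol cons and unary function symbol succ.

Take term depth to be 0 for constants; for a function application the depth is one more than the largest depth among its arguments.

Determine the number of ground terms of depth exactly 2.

580

Let N_k = |{terms of depth ≤ k}|. Then N_0 = 4 and N_k = 4 + N_{k-1}^2 + N_{k-1} for k ≥ 1 (one summand per function symbol, arity giving the exponent).
N_0 = 4
N_1 = 4 + 4^2 + 4 = 24
N_2 = 4 + 24^2 + 24 = 604
Terms of depth exactly 2: N_2 − N_1 = 604 − 24 = 580.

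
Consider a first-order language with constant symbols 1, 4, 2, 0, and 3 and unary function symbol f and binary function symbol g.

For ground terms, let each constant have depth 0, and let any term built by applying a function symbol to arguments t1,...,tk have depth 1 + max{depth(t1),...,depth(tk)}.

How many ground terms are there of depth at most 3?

1601495

Write N_k for the number of ground terms of depth ≤ k. A term of depth ≤ k is either a constant or a function symbol applied to arguments of depth ≤ k−1, so N_k = 5 + N_{k-1} + N_{k-1}^2.
N_0 = 5
N_1 = 5 + 5 + 5^2 = 35
N_2 = 5 + 35 + 35^2 = 1265
N_3 = 5 + 1265 + 1265^2 = 1601495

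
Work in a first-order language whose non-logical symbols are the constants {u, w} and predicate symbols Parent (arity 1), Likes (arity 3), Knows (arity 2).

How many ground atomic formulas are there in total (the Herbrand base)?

With no function symbols, the Herbrand universe is just the 2 constants.
Ground atoms per predicate: Parent: 2, Likes: 2^3 = 8, Knows: 2^2 = 4.
Herbrand base size = 2 + 8 + 4 = 14.

14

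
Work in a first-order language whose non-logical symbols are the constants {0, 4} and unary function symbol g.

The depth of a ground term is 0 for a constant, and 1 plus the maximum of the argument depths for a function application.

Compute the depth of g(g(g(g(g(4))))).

5

depth(g(4)) = 1 + depth(4) = 1 + 0 = 1
depth(g(g(4))) = 1 + depth(g(4)) = 1 + 1 = 2
depth(g(g(g(4)))) = 1 + depth(g(g(4))) = 1 + 2 = 3
depth(g(g(g(g(4))))) = 1 + depth(g(g(g(4)))) = 1 + 3 = 4
depth(g(g(g(g(g(4)))))) = 1 + depth(g(g(g(g(4))))) = 1 + 4 = 5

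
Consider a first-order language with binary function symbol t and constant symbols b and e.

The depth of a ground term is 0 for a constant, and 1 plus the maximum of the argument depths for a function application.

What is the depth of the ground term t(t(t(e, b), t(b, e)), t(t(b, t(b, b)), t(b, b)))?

4

depth(t(e, b)) = 1 + max(0, 0) = 1
depth(t(b, e)) = 1 + max(0, 0) = 1
depth(t(t(e, b), t(b, e))) = 1 + max(1, 1) = 2
depth(t(b, b)) = 1 + max(0, 0) = 1
depth(t(b, t(b, b))) = 1 + max(0, 1) = 2
depth(t(t(b, t(b, b)), t(b, b))) = 1 + max(2, 1) = 3
depth(t(t(t(e, b), t(b, e)), t(t(b, t(b, b)), t(b, b)))) = 1 + max(2, 3) = 4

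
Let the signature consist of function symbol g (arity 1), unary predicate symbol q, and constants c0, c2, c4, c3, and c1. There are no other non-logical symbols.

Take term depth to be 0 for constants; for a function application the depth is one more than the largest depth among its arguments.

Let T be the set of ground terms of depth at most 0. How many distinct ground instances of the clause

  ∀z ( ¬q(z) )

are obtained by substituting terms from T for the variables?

5

Ground terms of depth ≤ 0:
  If N_k denotes the number of depth-≤k ground terms, the 5 constants give N_0 = 5, and each function symbol of arity r contributes N_{k-1}^r new terms at level k: N_k = 5 + N_{k-1}.
  N_0 = 5
  Explicitly: c0, c2, c4, c3, c1.
So there are 5 ground terms available for substitution.
The body mentions the single quantified variable z; since ground terms form a free algebra, no two substitutions collapse to the same formula.
Number of ground instances = 5.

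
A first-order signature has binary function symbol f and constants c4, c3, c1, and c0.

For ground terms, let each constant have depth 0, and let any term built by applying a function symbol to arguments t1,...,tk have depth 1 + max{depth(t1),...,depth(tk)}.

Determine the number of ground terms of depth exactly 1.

16

Count level by level. With function symbols f/2, the terms of depth ≤ k are the 4 constants together with each function applied to depth-≤(k−1) tuples, so N_k = 4 + N_{k-1}^2.
N_0 = 4
N_1 = 4 + 4^2 = 20
Terms of depth exactly 1: N_1 − N_0 = 20 − 4 = 16.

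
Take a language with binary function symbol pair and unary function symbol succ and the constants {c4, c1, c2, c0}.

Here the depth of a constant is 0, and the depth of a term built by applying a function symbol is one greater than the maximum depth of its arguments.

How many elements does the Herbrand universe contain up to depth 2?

If N_k denotes the number of depth-≤k ground terms, the 4 constants give N_0 = 4, and each function symbol of arity r contributes N_{k-1}^r new terms at level k: N_k = 4 + N_{k-1}^2 + N_{k-1}.
N_0 = 4
N_1 = 4 + 4^2 + 4 = 24
N_2 = 4 + 24^2 + 24 = 604

604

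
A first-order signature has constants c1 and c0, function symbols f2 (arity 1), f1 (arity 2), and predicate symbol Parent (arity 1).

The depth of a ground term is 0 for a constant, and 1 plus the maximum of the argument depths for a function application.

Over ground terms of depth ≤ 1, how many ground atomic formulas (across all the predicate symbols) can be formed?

8

First count ground terms of depth ≤ 1.
Write N_k for the number of ground terms of depth ≤ k. A term of depth ≤ k is either a constant or a function symbol applied to arguments of depth ≤ k−1, so N_k = 2 + N_{k-1} + N_{k-1}^2.
N_0 = 2
N_1 = 2 + 2 + 2^2 = 8
So |H| = 8.
A ground atom is a predicate applied to a tuple of terms from H, so the count is the sum over predicates of |H|^arity:
  Parent: 8
Total ground atoms: 8.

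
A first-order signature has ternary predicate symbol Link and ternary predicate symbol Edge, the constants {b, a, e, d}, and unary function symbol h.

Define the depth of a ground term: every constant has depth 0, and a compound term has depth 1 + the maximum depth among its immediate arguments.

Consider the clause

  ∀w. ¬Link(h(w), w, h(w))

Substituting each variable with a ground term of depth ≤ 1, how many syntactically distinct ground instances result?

Ground terms of depth ≤ 1:
  Count level by level. With function symbols h/1, the terms of depth ≤ k are the 4 constants together with each function applied to depth-≤(k−1) tuples, so N_k = 4 + N_{k-1}.
  N_0 = 4
  N_1 = 4 + 4 = 8
So there are 8 ground terms available for substitution.
The clause has 1 distinct variable (w), which appears in the body. In the free term algebra distinct substitutions yield syntactically distinct ground instances.
Number of ground instances = 8.

8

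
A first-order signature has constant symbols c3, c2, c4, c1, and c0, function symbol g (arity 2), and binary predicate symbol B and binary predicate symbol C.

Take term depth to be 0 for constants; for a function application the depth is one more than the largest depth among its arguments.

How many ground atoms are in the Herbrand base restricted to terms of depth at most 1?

1800

First count ground terms of depth ≤ 1.
If N_k denotes the number of depth-≤k ground terms, the 5 constants give N_0 = 5, and each function symbol of arity r contributes N_{k-1}^r new terms at level k: N_k = 5 + N_{k-1}^2.
N_0 = 5
N_1 = 5 + 5^2 = 30
So |H| = 30.
A ground atom is a predicate applied to a tuple of terms from H, so the count is the sum over predicates of |H|^arity:
  B: 30^2 = 900;  C: 30^2 = 900
Total ground atoms: 900 + 900 = 1800.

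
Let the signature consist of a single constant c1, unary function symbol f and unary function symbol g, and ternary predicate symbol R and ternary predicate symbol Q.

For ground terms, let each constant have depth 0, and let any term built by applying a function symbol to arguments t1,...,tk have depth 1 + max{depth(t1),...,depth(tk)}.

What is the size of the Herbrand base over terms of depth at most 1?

54

First count ground terms of depth ≤ 1.
Write N_k for the number of ground terms of depth ≤ k. A term of depth ≤ k is either a constant or a function symbol applied to arguments of depth ≤ k−1, so N_k = 1 + N_{k-1} + N_{k-1}.
N_0 = 1
N_1 = 1 + 1 + 1 = 3
Explicitly: c1, f(c1), g(c1).
So |H| = 3.
Ground atoms are formed by filling each argument slot of a predicate with a term from H, so an r-ary predicate gives |H|^r atoms:
  R: 3^3 = 27;  Q: 3^3 = 27
Total ground atoms: 27 + 27 = 54.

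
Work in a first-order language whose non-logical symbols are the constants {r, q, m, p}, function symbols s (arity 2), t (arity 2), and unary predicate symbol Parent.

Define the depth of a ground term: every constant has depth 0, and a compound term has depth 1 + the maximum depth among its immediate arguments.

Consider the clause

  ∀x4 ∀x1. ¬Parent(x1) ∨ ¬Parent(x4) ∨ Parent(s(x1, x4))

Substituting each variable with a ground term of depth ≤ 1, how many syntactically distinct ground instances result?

Ground terms of depth ≤ 1:
  Count level by level. With function symbols s/2, t/2, the terms of depth ≤ k are the 4 constants together with each function applied to depth-≤(k−1) tuples, so N_k = 4 + N_{k-1}^2 + N_{k-1}^2.
  N_0 = 4
  N_1 = 4 + 4^2 + 4^2 = 36
So there are 36 ground terms available for substitution.
Each of x4, x1 ranges independently over the available ground terms, and distinct assignments produce distinct instances.
Number of ground instances = 36^2 = 1296.

1296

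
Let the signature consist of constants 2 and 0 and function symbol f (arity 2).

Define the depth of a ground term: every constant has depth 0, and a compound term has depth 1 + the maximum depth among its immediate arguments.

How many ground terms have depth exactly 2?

If N_k denotes the number of depth-≤k ground terms, the 2 constants give N_0 = 2, and each function symbol of arity r contributes N_{k-1}^r new terms at level k: N_k = 2 + N_{k-1}^2.
N_0 = 2
N_1 = 2 + 2^2 = 6
N_2 = 2 + 6^2 = 38
Terms of depth exactly 2: N_2 − N_1 = 38 − 6 = 32.

32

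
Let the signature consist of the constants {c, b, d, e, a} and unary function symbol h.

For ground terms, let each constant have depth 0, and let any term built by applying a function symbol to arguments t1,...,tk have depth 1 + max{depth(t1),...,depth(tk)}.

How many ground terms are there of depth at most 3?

Let N_k count ground terms of depth at most k. Each non-constant term of depth ≤ k is some function symbol applied to depth-≤(k−1) arguments, giving N_k = 5 + N_{k-1}.
N_0 = 5
N_1 = 5 + 5 = 10
N_2 = 5 + 10 = 15
N_3 = 5 + 15 = 20

20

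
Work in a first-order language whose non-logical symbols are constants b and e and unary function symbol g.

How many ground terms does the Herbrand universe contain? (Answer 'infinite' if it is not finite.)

infinite

The signature has at least one function symbol (g, arity 1) and at least one constant (b).
Iterating g gives infinitely many distinct ground terms: b, g(b), g(g(b)), ...
So the Herbrand universe is infinite.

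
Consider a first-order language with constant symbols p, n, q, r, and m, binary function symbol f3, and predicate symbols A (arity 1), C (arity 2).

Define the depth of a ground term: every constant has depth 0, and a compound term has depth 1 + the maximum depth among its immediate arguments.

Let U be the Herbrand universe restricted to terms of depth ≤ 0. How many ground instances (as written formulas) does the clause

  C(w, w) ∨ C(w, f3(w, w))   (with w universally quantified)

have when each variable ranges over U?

Ground terms of depth ≤ 0:
  If N_k denotes the number of depth-≤k ground terms, the 5 constants give N_0 = 5, and each function symbol of arity r contributes N_{k-1}^r new terms at level k: N_k = 5 + N_{k-1}^2.
  N_0 = 5
  Explicitly: p, n, q, r, m.
So there are 5 ground terms available for substitution.
The variable w ranges independently over the available ground terms, and distinct assignments produce distinct instances.
Number of ground instances = 5.

5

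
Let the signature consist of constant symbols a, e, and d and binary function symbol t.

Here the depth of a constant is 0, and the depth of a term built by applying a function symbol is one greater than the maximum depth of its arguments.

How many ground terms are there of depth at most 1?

Let N_k count ground terms of depth at most k. Each non-constant term of depth ≤ k is some function symbol applied to depth-≤(k−1) arguments, giving N_k = 3 + N_{k-1}^2.
N_0 = 3
N_1 = 3 + 3^2 = 12

12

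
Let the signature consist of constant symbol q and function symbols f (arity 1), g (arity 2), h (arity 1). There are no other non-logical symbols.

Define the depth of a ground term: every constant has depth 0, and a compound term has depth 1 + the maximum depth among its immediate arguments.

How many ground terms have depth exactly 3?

651

If N_k denotes the number of depth-≤k ground terms, the 1 constant gives N_0 = 1, and each function symbol of arity r contributes N_{k-1}^r new terms at level k: N_k = 1 + N_{k-1} + N_{k-1}^2 + N_{k-1}.
N_0 = 1
N_1 = 1 + 1 + 1^2 + 1 = 4
N_2 = 1 + 4 + 4^2 + 4 = 25
N_3 = 1 + 25 + 25^2 + 25 = 676
Terms of depth exactly 3: N_3 − N_2 = 676 − 25 = 651.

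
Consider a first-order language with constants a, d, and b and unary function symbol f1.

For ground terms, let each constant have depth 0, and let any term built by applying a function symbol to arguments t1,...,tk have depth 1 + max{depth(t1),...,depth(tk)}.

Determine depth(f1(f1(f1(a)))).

depth(f1(a)) = 1 + depth(a) = 1 + 0 = 1
depth(f1(f1(a))) = 1 + depth(f1(a)) = 1 + 1 = 2
depth(f1(f1(f1(a)))) = 1 + depth(f1(f1(a))) = 1 + 2 = 3

3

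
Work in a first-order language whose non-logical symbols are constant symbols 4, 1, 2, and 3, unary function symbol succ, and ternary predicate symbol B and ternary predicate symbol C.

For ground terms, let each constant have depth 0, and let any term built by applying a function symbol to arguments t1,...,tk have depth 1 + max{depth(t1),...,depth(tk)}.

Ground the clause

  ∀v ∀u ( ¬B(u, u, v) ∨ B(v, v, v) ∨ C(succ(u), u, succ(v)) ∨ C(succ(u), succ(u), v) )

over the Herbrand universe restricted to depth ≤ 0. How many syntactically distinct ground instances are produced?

Ground terms of depth ≤ 0:
  Count level by level. With function symbols succ/1, the terms of depth ≤ k are the 4 constants together with each function applied to depth-≤(k−1) tuples, so N_k = 4 + N_{k-1}.
  N_0 = 4
  Explicitly: 4, 1, 2, 3.
So there are 4 ground terms available for substitution.
The body mentions every one of the 2 quantified variables; since ground terms form a free algebra, no two substitutions collapse to the same formula.
Number of ground instances = 4^2 = 16.

16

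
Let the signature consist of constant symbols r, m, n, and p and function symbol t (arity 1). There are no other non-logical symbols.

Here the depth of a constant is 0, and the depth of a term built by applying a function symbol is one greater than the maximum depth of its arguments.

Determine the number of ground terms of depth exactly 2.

Let N_k count ground terms of depth at most k. Each non-constant term of depth ≤ k is some function symbol applied to depth-≤(k−1) arguments, giving N_k = 4 + N_{k-1}.
N_0 = 4
N_1 = 4 + 4 = 8
N_2 = 4 + 8 = 12
Terms of depth exactly 2: N_2 − N_1 = 12 − 8 = 4.

4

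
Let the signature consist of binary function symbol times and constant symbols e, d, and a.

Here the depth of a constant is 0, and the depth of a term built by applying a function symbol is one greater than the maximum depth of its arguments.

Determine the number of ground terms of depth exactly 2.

Let N_k count ground terms of depth at most k. Each non-constant term of depth ≤ k is some function symbol applied to depth-≤(k−1) arguments, giving N_k = 3 + N_{k-1}^2.
N_0 = 3
N_1 = 3 + 3^2 = 12
N_2 = 3 + 12^2 = 147
Terms of depth exactly 2: N_2 − N_1 = 147 − 12 = 135.

135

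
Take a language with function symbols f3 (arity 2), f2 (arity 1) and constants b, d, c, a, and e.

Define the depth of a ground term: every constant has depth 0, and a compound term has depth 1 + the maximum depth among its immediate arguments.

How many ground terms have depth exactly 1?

30

Let N_k count ground terms of depth at most k. Each non-constant term of depth ≤ k is some function symbol applied to depth-≤(k−1) arguments, giving N_k = 5 + N_{k-1}^2 + N_{k-1}.
N_0 = 5
N_1 = 5 + 5^2 + 5 = 35
Terms of depth exactly 1: N_1 − N_0 = 35 − 5 = 30.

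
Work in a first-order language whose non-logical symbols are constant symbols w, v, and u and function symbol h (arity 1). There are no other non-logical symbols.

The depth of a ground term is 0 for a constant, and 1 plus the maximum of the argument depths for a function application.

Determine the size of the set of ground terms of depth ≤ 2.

9

Let N_k = |{terms of depth ≤ k}|. Then N_0 = 3 and N_k = 3 + N_{k-1} for k ≥ 1 (one summand per function symbol, arity giving the exponent).
N_0 = 3
N_1 = 3 + 3 = 6
N_2 = 3 + 6 = 9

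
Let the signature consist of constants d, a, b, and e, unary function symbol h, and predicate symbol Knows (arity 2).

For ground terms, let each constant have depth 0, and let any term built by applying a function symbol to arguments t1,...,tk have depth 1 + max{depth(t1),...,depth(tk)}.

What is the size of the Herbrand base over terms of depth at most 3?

First count ground terms of depth ≤ 3.
Count level by level. With function symbols h/1, the terms of depth ≤ k are the 4 constants together with each function applied to depth-≤(k−1) tuples, so N_k = 4 + N_{k-1}.
N_0 = 4
N_1 = 4 + 4 = 8
N_2 = 4 + 8 = 12
N_3 = 4 + 12 = 16
So |H| = 16.
Each predicate of arity r yields |H|^r ground atoms (one per choice of an r-tuple from H):
  Knows: 16^2 = 256
Total ground atoms: 256.

256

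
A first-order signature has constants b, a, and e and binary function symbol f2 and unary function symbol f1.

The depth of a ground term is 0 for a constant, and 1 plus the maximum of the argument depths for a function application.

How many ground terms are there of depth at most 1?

15

Count level by level. With function symbols f2/2, f1/1, the terms of depth ≤ k are the 3 constants together with each function applied to depth-≤(k−1) tuples, so N_k = 3 + N_{k-1}^2 + N_{k-1}.
N_0 = 3
N_1 = 3 + 3^2 + 3 = 15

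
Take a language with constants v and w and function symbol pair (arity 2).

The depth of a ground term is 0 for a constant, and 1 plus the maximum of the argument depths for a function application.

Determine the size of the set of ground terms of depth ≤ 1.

6

Write N_k for the number of ground terms of depth ≤ k. A term of depth ≤ k is either a constant or a function symbol applied to arguments of depth ≤ k−1, so N_k = 2 + N_{k-1}^2.
N_0 = 2
N_1 = 2 + 2^2 = 6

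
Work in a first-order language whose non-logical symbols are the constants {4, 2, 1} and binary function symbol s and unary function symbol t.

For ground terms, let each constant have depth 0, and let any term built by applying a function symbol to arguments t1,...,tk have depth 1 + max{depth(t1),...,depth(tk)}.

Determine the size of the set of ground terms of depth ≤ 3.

59295

Count level by level. With function symbols s/2, t/1, the terms of depth ≤ k are the 3 constants together with each function applied to depth-≤(k−1) tuples, so N_k = 3 + N_{k-1}^2 + N_{k-1}.
N_0 = 3
N_1 = 3 + 3^2 + 3 = 15
N_2 = 3 + 15^2 + 15 = 243
N_3 = 3 + 243^2 + 243 = 59295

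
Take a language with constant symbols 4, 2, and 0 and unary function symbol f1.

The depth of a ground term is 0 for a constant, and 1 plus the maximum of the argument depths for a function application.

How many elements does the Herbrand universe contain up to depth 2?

Let N_k = |{terms of depth ≤ k}|. Then N_0 = 3 and N_k = 3 + N_{k-1} for k ≥ 1 (one summand per function symbol, arity giving the exponent).
N_0 = 3
N_1 = 3 + 3 = 6
N_2 = 3 + 6 = 9
Explicitly: 4, 2, 0, f1(4), f1(2), f1(0), f1(f1(4)), f1(f1(2)), f1(f1(0)).

9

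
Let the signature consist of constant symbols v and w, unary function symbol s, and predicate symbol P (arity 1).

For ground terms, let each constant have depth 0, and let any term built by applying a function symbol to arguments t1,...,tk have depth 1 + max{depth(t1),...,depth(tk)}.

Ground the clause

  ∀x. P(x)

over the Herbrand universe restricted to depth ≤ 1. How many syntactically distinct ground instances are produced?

Ground terms of depth ≤ 1:
  Let N_k = |{terms of depth ≤ k}|. Then N_0 = 2 and N_k = 2 + N_{k-1} for k ≥ 1 (one summand per function symbol, arity giving the exponent).
  N_0 = 2
  N_1 = 2 + 2 = 4
  Explicitly: v, w, s(v), s(w).
So there are 4 ground terms available for substitution.
There is 1 variable to instantiate (x),  occurring in at least one literal, so different choices give different ground instances.
Number of ground instances = 4.

4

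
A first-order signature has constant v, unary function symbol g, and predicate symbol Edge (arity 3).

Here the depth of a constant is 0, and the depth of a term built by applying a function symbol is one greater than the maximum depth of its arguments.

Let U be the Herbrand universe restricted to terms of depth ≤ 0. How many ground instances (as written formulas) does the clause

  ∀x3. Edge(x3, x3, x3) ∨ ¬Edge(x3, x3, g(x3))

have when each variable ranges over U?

1

Ground terms of depth ≤ 0:
  Let N_k count ground terms of depth at most k. Each non-constant term of depth ≤ k is some function symbol applied to depth-≤(k−1) arguments, giving N_k = 1 + N_{k-1}.
  N_0 = 1
  Explicitly: v.
So there is exactly 1 ground term available for substitution.
The variable x3 ranges independently over the available ground terms, and distinct assignments produce distinct instances.
Number of ground instances = 1.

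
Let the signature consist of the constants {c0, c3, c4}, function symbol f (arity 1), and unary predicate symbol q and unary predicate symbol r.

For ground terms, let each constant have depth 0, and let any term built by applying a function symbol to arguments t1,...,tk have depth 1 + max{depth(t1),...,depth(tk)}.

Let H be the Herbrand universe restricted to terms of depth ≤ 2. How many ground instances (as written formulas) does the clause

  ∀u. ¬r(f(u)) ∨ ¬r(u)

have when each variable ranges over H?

9

Ground terms of depth ≤ 2:
  If N_k denotes the number of depth-≤k ground terms, the 3 constants give N_0 = 3, and each function symbol of arity r contributes N_{k-1}^r new terms at level k: N_k = 3 + N_{k-1}.
  N_0 = 3
  N_1 = 3 + 3 = 6
  N_2 = 3 + 6 = 9
  Explicitly: c0, c3, c4, f(c0), f(c3), f(c4), f(f(c0)), f(f(c3)), f(f(c4)).
So there are 9 ground terms available for substitution.
The variable u ranges independently over the available ground terms, and distinct assignments produce distinct instances.
Number of ground instances = 9.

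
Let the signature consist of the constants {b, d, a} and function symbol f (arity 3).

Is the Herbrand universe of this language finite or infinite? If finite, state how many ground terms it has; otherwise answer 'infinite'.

The signature has at least one function symbol (f, arity 3) and at least one constant (b).
Iterating f gives infinitely many distinct ground terms: b, f(b, b, b), f(f(b, b, b), f(b, b, b), f(b, b, b)), ...
So the Herbrand universe is infinite.

infinite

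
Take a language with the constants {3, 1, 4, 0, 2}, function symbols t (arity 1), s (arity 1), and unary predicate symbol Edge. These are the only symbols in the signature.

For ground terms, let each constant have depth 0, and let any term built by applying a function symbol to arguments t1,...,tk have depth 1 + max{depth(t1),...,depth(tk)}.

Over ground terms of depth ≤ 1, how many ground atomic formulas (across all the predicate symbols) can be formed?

15

First count ground terms of depth ≤ 1.
Let N_k count ground terms of depth at most k. Each non-constant term of depth ≤ k is some function symbol applied to depth-≤(k−1) arguments, giving N_k = 5 + N_{k-1} + N_{k-1}.
N_0 = 5
N_1 = 5 + 5 + 5 = 15
So |H| = 15.
For each predicate symbol, the number of ground atoms is |H| raised to its arity; summing:
  Edge: 15
Total ground atoms: 15.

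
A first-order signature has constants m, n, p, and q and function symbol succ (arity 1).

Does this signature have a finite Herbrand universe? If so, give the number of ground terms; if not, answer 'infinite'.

infinite

The signature has at least one function symbol (succ, arity 1) and at least one constant (m).
Iterating succ gives infinitely many distinct ground terms: m, succ(m), succ(succ(m)), ...
So the Herbrand universe is infinite.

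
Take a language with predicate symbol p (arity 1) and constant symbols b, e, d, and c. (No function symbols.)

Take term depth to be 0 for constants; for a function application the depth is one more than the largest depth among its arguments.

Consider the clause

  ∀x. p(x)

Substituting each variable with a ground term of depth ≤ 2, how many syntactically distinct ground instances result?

Ground terms of depth ≤ 2:
  With no function symbols every ground term is a constant, so there are exactly 4 ground terms at every depth bound.
  N_0 = 4
  N_1 = 4
  N_2 = 4
  Explicitly: b, e, d, c.
So there are 4 ground terms available for substitution.
The variable x ranges independently over the available ground terms, and distinct assignments produce distinct instances.
Number of ground instances = 4.

4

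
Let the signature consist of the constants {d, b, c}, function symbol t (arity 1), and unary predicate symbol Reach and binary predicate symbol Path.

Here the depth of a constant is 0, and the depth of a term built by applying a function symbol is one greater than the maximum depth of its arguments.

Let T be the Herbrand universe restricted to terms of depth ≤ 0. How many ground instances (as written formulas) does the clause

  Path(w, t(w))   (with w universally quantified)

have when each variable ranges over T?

Ground terms of depth ≤ 0:
  Let N_k count ground terms of depth at most k. Each non-constant term of depth ≤ k is some function symbol applied to depth-≤(k−1) arguments, giving N_k = 3 + N_{k-1}.
  N_0 = 3
  Explicitly: d, b, c.
So there are 3 ground terms available for substitution.
The variable w ranges independently over the available ground terms, and distinct assignments produce distinct instances.
Number of ground instances = 3.

3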